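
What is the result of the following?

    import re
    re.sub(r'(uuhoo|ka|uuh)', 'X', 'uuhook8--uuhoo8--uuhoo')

Alternation tries branches left to right and keeps the first one that lets the overall match succeed at that position.
Matches: at [0:5] → 'uuhoo'; at [9:14] → 'uuhoo'; at [17:22] → 'uuhoo'.
`sub` substitutes 'X' at each match site.

'Xk8--X8--X'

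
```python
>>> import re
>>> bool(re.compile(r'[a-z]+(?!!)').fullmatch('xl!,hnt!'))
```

False

For `fullmatch`, every character of the input must be accounted for by the pattern.
Here the string isn't matched end-to-end, so the call returns None, and `bool(None)` is False.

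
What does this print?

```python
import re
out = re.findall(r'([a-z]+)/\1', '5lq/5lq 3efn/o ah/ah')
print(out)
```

['ah']

`\1` has to match the exact text group 1 already captured.
Walking the string: at [15:20] match 'ah/ah', group 1 = 'ah'.
One capturing group, so `findall` returns just the captured substring from the one match — 1 in all.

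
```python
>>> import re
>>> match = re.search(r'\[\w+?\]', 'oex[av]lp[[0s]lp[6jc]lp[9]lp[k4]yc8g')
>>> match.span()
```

(3, 7)

The match spans [3:7] → '[av]'.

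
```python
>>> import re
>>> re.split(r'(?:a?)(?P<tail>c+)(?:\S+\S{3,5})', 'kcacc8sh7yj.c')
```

With a capturing group present, the delimiter's captured portion is kept in the result list.

['k', 'c', '']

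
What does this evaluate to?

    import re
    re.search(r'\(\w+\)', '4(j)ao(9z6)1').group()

'(j)'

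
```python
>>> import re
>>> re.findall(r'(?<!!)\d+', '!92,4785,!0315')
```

Because the assertion is negative and zero-width, positions next to the forbidden text are skipped.
Matches: at [2:3] → '2'; at [4:8] → '4785'; at [11:14] → '315'.
`findall` yields the raw match text (3 of them) because the pattern has no groups.

['2', '4785', '315']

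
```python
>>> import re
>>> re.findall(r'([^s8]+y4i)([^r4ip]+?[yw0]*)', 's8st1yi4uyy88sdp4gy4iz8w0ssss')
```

[('dp4gy4i', 'z')]

The pattern matches one or more of any character except [s8], then the literal 'y4i' (captured); then one or more of any character except [r4ip] (lazy), then zero or more of one of [yw0] (captured).
Walking the string: at [14:22] match 'dp4gy4iz', groups = ('dp4gy4i', 'z').
2 groups means the one result is a tuple of 2 captured strings — 1 here.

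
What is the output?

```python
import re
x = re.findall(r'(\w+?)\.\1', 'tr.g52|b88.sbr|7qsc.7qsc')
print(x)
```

['7qsc']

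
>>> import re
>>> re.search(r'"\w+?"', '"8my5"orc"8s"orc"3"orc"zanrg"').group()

'"8my5"'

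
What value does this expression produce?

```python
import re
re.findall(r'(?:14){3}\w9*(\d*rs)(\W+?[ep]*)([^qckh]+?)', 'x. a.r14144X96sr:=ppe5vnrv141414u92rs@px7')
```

[('2rs', '@p', 'x')]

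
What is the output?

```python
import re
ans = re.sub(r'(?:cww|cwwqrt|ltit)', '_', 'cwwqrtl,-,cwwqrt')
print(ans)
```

The regex engine tests alternatives in the order written; an earlier branch that matches wins even if a later one would match more.
`sub` substitutes '_' at each match site.

_qrtl,-,_qrt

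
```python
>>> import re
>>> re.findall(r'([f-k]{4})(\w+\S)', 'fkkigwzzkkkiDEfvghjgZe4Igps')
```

[('fkki', 'gwzzkkkiDEfvghjgZe4Igps')]

This matches exactly 4 of a character in [f-k] (captured); then one or more of a word character, then a non-whitespace character (captured).
Matches: at [0:27] match 'fkkigwzzkkkiDEfvghjgZe4Igps', groups = ('fkki', 'gwzzkkkiDEfvghjgZe4Igps').
Multiple groups make `findall` return tuples — one 2-tuple for the one match.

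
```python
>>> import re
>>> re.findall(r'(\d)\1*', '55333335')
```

['5', '3', '5']

The backreference `\1` re-matches whatever the first group consumed, character for character.
One capturing group, so `findall` returns just the captured substring from each match — 3 in all.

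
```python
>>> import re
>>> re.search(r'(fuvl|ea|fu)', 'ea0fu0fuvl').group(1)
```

'ea'

`search` walks the string left to right and returns the first match it finds.
The match spans [0:2] → 'ea'.
Captured: group 1 = 'ea'.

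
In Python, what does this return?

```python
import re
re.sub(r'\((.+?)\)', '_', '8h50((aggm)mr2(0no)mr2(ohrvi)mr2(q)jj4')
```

'8h50_mr2_mr2_mr2_jj4'

The `?` after the quantifier makes it lazy — it takes as little as possible before letting the rest of the pattern try.
Each match is replaced by '_'.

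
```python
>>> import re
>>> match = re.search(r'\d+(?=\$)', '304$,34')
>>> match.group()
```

'304'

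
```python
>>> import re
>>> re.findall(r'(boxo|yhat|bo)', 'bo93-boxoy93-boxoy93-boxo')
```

`|` is ordered: at each position the engine commits to the first alternative that works.
One capturing group, so `findall` returns just the captured substring from each match — 4 in all.

['bo', 'boxo', 'boxo', 'boxo']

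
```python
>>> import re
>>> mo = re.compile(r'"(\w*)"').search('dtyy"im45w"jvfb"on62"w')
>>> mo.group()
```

'"im45w"'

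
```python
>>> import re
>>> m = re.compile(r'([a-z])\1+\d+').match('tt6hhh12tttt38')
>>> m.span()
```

(0, 3)

A backreference is literal: `\1` must see the identical characters the first group matched.
`re.match` only tries the pattern at the start of the string.
The match spans [0:3] → 'tt6'.
Captured: group 1 = 't'.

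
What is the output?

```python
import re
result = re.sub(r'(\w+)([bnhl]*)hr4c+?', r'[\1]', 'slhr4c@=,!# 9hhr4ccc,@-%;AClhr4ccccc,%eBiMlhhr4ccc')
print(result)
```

[sl]@=,!# [9h]cc,@-%;[ACl]cccc,%[eBiMlh]cc

The pattern matches one or more of a word character (captured); then zero or more of one of [bnhl] (captured); then the literal 'hr4', then one or more of the literal 'c' (lazy).
The `?` after the quantifier makes it lazy — it takes as little as possible before letting the rest of the pattern try.
Matches: at [0:6] → 'slhr4c'; at [12:18] → '9hhr4c'; at [25:32] → 'AClhr4c'; at [38:48] → 'eBiMlhhr4c'.
The replacement refers to a captured group, so each match is rewritten using its own captured text.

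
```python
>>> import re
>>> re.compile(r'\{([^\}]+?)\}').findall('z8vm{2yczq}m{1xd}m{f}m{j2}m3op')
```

Scanning left to right: at [4:11] match '{2yczq}', group 1 = '2yczq'; at [12:17] match '{1xd}', group 1 = '1xd'; at [18:21] match '{f}', group 1 = 'f'; at [22:26] match '{j2}', group 1 = 'j2'.
With a single group, `findall` returns only what that group captured — 4 items.

['2yczq', '1xd', 'f', 'j2']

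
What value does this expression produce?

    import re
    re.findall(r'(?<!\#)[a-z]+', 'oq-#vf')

['oq', 'f']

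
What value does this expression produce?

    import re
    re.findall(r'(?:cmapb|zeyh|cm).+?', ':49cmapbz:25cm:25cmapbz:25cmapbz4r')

Alternation tries branches left to right and keeps the first one that lets the overall match succeed at that position.
Since nothing is captured, `findall` lists the 4 matched substrings directly.

['cmapbz', 'cm:', 'cmapbz', 'cmapbz']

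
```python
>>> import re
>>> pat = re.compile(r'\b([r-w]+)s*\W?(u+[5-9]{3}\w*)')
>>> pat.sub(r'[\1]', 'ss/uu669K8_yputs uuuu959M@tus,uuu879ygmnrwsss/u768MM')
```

'[ss] [uuu]@[tus]/u768MM'

Each match is replaced using the text its own group 1 captured.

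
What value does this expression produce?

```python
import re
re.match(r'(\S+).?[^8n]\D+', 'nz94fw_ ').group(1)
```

The match spans [0:8] → 'nz94fw_ '.
Captured: group 1 = 'nz94fw'.

'nz94fw'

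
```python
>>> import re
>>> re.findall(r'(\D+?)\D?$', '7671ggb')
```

The pattern matches one or more of a non-digit (lazy) (captured); then optionally a non-digit; then anchored at the end.
`findall` collects group 1 from the one match (1 total).

['gg']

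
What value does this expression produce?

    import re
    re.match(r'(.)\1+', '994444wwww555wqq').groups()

('9',)

`\1` has to match the exact text group 1 already captured.
With `match`, the pattern is implicitly anchored at the beginning.
The match spans [0:2] → '99'.
Captured: group 1 = '9'.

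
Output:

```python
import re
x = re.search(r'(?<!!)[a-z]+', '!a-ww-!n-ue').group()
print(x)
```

ww

A negative assertion filters positions out without eating any characters.
`search` walks the string left to right and returns the first match it finds.
The match spans [3:5] → 'ww'.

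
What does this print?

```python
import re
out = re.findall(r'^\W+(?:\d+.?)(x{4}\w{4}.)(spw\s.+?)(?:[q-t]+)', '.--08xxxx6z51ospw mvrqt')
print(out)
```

[('xxxx6z51o', 'spw mv')]

Lazy quantifiers expand one character at a time until the remainder of the pattern can match.
2 groups means the one result is a tuple of 2 captured strings — 1 here.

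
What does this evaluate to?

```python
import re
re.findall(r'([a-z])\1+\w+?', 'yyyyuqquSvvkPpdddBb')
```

`\1` is not a pattern — it's the concrete string captured by group 1, re-applied verbatim.
Scanning left to right: at [0:5] match 'yyyyu', group 1 = 'y'; at [5:8] match 'qqu', group 1 = 'q'; at [9:12] match 'vvk', group 1 = 'v'; at [14:18] match 'dddB', group 1 = 'd'.
One capturing group, so `findall` returns just the captured substring from each match — 4 in all.

['y', 'q', 'v', 'd']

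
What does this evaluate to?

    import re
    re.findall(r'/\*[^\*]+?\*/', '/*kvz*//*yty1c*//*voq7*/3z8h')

['/*kvz*/', '/*yty1c*/', '/*voq7*/']

Matches: at [0:7] → '/*kvz*/'; at [7:16] → '/*yty1c*/'; at [16:24] → '/*voq7*/'.
`findall` yields the raw match text (3 of them) because the pattern has no groups.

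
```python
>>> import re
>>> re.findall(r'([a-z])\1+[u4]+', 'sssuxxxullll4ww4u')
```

`\1` has to match the exact text group 1 already captured.
Scanning left to right: at [0:4] match 'sssu', group 1 = 's'; at [4:8] match 'xxxu', group 1 = 'x'; at [8:13] match 'llll4', group 1 = 'l'; at [13:17] match 'ww4u', group 1 = 'w'.
`findall` collects group 1 from each match (4 total).

['s', 'x', 'l', 'w']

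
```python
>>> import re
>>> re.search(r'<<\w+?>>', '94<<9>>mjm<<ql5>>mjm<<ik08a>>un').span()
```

(2, 7)

The match spans [2:7] → '<<9>>'.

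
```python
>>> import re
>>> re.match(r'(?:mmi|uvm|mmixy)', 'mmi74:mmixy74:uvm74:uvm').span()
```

`match` is anchored at position 0; if the pattern doesn't fit there, it returns None.
The match spans [0:3] → 'mmi'.

(0, 3)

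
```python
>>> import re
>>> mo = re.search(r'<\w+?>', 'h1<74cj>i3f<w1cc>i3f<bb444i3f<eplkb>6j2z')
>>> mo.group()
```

'<74cj>'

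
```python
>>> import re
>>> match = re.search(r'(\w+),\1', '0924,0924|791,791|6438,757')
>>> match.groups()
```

('0924',)

`\1` is not a pattern — it's the concrete string captured by group 1, re-applied verbatim.
`re.search` tries every starting position until one works.
The match spans [0:9] → '0924,0924'.
Captured: group 1 = '0924'.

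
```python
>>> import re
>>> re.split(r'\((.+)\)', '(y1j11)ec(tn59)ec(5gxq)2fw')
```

['', 'y1j11)ec(tn59)ec(5gxq', '2fw']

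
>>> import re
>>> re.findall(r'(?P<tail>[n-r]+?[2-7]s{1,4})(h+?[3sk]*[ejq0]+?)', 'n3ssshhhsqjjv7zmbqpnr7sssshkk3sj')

[('n3sss', 'hhhsq'), ('qpnr7ssss', 'hkk3sj')]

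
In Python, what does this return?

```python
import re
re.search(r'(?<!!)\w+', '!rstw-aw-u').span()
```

`(?!…)`/`(?<!…)` only lets a position through if the neighbouring text does NOT match; no characters are consumed.
`re.search` scans for the first position where the pattern succeeds.
The match spans [2:5] → 'stw'.

(2, 5)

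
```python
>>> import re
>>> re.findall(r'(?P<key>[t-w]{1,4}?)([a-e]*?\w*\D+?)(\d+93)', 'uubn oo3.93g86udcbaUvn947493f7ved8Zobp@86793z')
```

[('u', 'dcbaUvn947493f7ved8Zobp@', '86793')]

The pattern matches 1 to 4 of a character in [t-w] (lazy) (captured as 'key'); then zero or more of a character in [a-e] (lazy), then zero or more of a word character, then one or more of a non-digit (lazy) (captured); then one or more of a digit, then the literal '93' (captured).
Scanning left to right: at [14:44] match 'udcbaUvn947493f7ved8Zobp@86793', groups = ('u', 'dcbaUvn947493f7ved8Zobp@', '86793').
Multiple groups make `findall` return tuples — one 3-tuple for the one match.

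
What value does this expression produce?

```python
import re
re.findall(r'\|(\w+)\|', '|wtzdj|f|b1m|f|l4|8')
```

Matches: at [0:7] match '|wtzdj|', group 1 = 'wtzdj'; at [8:13] match '|b1m|', group 1 = 'b1m'; at [14:18] match '|l4|', group 1 = 'l4'.
With a single group, `findall` returns only what that group captured — 3 items.

['wtzdj', 'b1m', 'l4']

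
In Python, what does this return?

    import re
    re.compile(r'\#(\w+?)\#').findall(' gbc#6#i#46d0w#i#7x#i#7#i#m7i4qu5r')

['6', '46d0w', '7x', '7']

Matches: at [4:7] match '#6#', group 1 = '6'; at [8:15] match '#46d0w#', group 1 = '46d0w'; at [16:20] match '#7x#', group 1 = '7x'; at [21:24] match '#7#', group 1 = '7'.
Because there's exactly one group, `findall` drops the full match and keeps group 1 from each hit.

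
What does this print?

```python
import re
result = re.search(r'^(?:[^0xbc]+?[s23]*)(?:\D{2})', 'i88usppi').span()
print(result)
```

(0, 5)

The pattern matches anchored at the start of the string; then one or more of any character except [0xbc] (lazy), then zero or more of one of [s23] (non-capturing group); then exactly 2 of a non-digit (non-capturing group).
The `?` after the quantifier makes it lazy — it takes as little as possible before letting the rest of the pattern try.
Unlike `match`, `search` isn't anchored — it looks for the pattern anywhere in the string.
The match spans [0:5] → 'i88us'.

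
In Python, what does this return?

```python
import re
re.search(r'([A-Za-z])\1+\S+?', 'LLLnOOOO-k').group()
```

`\1` has to match the exact text group 1 already captured.
`search` walks the string left to right and returns the first match it finds.
The match spans [0:4] → 'LLLn'.
Captured: group 1 = 'L'.

'LLLn'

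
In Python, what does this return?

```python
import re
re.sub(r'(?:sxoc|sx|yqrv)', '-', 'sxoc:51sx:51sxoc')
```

`|` is ordered: at each position the engine commits to the first alternative that works.
Each match is replaced by '-'.

'-:51-:51-'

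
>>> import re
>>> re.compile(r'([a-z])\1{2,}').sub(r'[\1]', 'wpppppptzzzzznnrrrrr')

'w[p]t[z]nn[r]'

A backreference is literal: `\1` must see the identical characters the first group matched.
The replacement refers to a captured group, so each match is rewritten using its own captured text.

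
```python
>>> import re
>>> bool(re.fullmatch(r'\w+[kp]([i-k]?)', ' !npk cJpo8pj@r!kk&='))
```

False

`re.fullmatch` requires the pattern to consume the entire string.
Here the string isn't matched end-to-end, so the call returns None, and `bool(None)` is False.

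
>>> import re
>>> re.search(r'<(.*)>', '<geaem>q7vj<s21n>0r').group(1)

`search` walks the string left to right and returns the first match it finds.
The match spans [0:17] → '<geaem>q7vj<s21n>'.
Captured: group 1 = 'geaem>q7vj<s21n'.

'geaem>q7vj<s21n'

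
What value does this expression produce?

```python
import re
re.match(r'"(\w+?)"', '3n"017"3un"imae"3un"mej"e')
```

None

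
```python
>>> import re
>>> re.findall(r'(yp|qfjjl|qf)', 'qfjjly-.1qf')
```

Alternation isn't longest-match — the leftmost alternative that fits at this position is chosen.
One capturing group, so `findall` returns just the captured substring from each match — 2 in all.

['qfjjl', 'qf']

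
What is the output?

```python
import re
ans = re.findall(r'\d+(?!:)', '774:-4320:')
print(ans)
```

['77', '432']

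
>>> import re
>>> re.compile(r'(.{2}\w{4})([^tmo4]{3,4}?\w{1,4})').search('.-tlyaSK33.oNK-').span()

The match spans [0:10] → '.-tlyaSK33'.

(0, 10)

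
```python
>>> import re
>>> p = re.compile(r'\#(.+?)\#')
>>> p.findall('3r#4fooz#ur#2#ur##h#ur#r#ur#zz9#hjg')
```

['4fooz', '2', '#h', 'r', 'zz9']

With the lazy modifier that quantifier settles for the fewest repetitions that let the rest of the pattern succeed (the atoms after it are unaffected and can still be greedy).
`findall` collects group 1 from each match (5 total).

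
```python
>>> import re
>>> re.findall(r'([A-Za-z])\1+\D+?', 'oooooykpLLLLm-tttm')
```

['o', 'L', 't']

A backreference is literal: `\1` must see the identical characters the first group matched.
Because there's exactly one group, `findall` drops the full match and keeps group 1 from each hit.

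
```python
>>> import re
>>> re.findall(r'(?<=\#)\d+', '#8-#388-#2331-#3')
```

The positive lookaround only admits positions where the adjacent text matches; those characters stay outside the span.
No capturing groups, so `findall` returns the 4 full match strings.

['8', '388', '2331', '3']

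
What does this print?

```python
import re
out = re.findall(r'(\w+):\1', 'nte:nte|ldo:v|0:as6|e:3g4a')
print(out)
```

['nte']

After group 1 captures some text, `\1` only succeeds where that same text appears again.
With a single group, `findall` returns only what that group captured — 1 item.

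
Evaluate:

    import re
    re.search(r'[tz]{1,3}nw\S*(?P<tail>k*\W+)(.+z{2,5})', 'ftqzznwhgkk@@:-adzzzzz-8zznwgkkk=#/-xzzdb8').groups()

('-', 'xzz')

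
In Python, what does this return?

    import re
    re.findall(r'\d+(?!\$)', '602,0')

`(?!…)`/`(?<!…)` only lets a position through if the neighbouring text does NOT match; no characters are consumed.
Matches: at [0:3] → '602'; at [4:5] → '0'.
With no groups in the pattern, `findall` gives back each whole match — 2 here.

['602', '0']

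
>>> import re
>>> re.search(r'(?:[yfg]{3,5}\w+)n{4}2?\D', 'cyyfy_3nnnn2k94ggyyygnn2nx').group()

'yyfy_3nnnn2k'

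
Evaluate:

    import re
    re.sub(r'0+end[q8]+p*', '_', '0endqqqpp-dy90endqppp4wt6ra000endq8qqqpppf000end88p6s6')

The pattern matches one or more of the literal '0', then the literal 'end'; then one or more of one of [q8], then zero or more of a literal 'p'.
`sub` substitutes '_' at each match site.

'_-dy9_4wt6ra_f_6s6'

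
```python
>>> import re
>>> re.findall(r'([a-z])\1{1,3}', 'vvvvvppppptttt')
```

['v', 'p', 't']

A backreference is literal: `\1` must see the identical characters the first group matched.
Walking the string: at [0:4] match 'vvvv', group 1 = 'v'; at [5:9] match 'pppp', group 1 = 'p'; at [10:14] match 'tttt', group 1 = 't'.
Because there's exactly one group, `findall` drops the full match and keeps group 1 from each hit.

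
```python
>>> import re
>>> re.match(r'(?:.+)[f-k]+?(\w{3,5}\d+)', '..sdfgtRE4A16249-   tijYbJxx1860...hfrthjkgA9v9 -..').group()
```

'..sdfgtRE4A16249-   tijYbJxx1860...hfrthjkgA9v9'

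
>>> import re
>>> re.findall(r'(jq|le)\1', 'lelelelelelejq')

['le', 'le', 'le']

`\1` is not a pattern — it's the concrete string captured by group 1, re-applied verbatim.
With a single group, `findall` returns only what that group captured — 3 items.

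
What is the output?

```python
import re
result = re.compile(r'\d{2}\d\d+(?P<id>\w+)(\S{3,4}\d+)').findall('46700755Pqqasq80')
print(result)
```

Multiple groups make `findall` return tuples — one 2-tuple for the one match.

[('Pqqa', 'sq80')]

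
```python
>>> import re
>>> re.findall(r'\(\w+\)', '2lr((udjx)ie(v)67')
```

Matches: at [4:10] → '(udjx)'; at [12:15] → '(v)'.
No capturing groups, so `findall` returns the 2 full match strings.

['(udjx)', '(v)']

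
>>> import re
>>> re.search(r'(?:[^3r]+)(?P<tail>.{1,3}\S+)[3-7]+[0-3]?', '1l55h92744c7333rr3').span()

The pattern matches one or more of any character except [3r] (non-capturing group); then 1 to 3 of any character, then one or more of a non-whitespace character (captured as 'tail'); then one or more of a character in [3-7], then optionally a character in [0-3].
Unlike `match`, `search` isn't anchored — it looks for the pattern anywhere in the string.
The match spans [0:18] → '1l55h92744c7333rr3'.
Captured: group 1 = '333rr'.

(0, 18)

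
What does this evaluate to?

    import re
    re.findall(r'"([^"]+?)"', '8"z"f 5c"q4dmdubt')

Scanning left to right: at [1:4] match '"z"', group 1 = 'z'.
One capturing group, so `findall` returns just the captured substring from the one match — 1 in all.

['z']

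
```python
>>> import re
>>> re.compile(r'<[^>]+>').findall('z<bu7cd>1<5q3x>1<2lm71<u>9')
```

['<bu7cd>', '<5q3x>', '<2lm71<u>']

Walking the string: at [1:8] → '<bu7cd>'; at [9:15] → '<5q3x>'; at [16:25] → '<2lm71<u>'.
With no groups in the pattern, `findall` gives back each whole match — 3 here.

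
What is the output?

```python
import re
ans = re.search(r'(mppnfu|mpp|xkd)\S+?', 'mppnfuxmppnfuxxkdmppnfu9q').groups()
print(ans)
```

('mppnfu',)

The regex engine tests alternatives in the order written; an earlier branch that matches wins even if a later one would match more.
`re.search` scans for the first position where the pattern succeeds.
The match spans [0:7] → 'mppnfux'.
Captured: group 1 = 'mppnfu'.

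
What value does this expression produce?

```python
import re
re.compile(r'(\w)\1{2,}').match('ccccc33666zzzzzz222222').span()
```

`\1` has to match the exact text group 1 already captured.
`re.match` only tries the pattern at the start of the string.
The match spans [0:5] → 'ccccc'.
Captured: group 1 = 'c'.

(0, 5)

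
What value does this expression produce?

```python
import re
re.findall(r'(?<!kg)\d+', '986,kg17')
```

['986', '7']

The negative lookahead/lookbehind blocks any match where the forbidden context is present.
`findall` yields the raw match text (2 of them) because the pattern has no groups.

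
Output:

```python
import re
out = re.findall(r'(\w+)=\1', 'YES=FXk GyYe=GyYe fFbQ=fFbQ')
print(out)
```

The backreference `\1` re-matches whatever the first group consumed, character for character.
`findall` collects group 1 from each match (2 total).

['GyYe', 'fFbQ']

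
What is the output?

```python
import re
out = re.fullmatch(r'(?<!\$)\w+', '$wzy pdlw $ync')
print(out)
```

Because the assertion is negative and zero-width, positions next to the forbidden text are skipped.
`fullmatch` succeeds only if the pattern covers the string from start to end.
Here the string isn't matched end-to-end, so the call returns None.

None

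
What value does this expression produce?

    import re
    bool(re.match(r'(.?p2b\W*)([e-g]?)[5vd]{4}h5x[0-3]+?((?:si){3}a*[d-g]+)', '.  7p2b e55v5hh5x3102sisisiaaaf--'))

False

This matches optionally any character, then the literal 'p2b', then zero or more of a non-word character (captured); then optionally a character in [e-g] (captured); then exactly 4 of one of [5vd], then the literal 'h5x', then one or more of a character in [0-3] (lazy); then the literal 'si' repeated 3 times, then zero or more of a literal 'a', then one or more of a character in [d-g] (captured).
`re.match` only tries the pattern at the start of the string.
Here the string doesn't start with a match, so the call returns None, and `bool(None)` is False.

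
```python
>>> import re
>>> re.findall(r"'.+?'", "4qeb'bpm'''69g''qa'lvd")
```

["'bpm'", "''69g'", "'qa'"]

A `+?`/`*?`/`{m,n}?` starts at its minimum and grows only as far as needed for what follows to match.
Since nothing is captured, `findall` lists the 3 matched substrings directly.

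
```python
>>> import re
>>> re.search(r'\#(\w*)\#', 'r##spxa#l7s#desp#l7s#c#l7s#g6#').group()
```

`re.search` tries every starting position until one works.
The match spans [1:3] → '##'.
Captured: group 1 = ''.

'##'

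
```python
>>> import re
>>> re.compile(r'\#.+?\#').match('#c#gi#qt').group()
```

'#c#'

Lazy quantifiers expand one character at a time until the remainder of the pattern can match.
`re.match` only tries the pattern at the start of the string.
The match spans [0:3] → '#c#'.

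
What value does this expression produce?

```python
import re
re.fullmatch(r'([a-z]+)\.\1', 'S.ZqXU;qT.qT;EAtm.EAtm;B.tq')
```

None

`fullmatch` succeeds only if the pattern covers the string from start to end.
Here the string isn't matched end-to-end, so the call returns None.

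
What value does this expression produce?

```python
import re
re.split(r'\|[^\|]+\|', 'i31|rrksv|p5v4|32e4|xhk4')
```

['i31', 'p5v4', 'xhk4']

Matches to split on: at [3:10] → '|rrksv|'; at [14:20] → '|32e4|'.
Each match becomes a cut point; 3 segments remain.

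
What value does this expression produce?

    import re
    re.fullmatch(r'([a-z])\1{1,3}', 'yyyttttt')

`fullmatch` succeeds only if the pattern covers the string from start to end.
Here the pattern can't cover the whole string, so the call returns None.

None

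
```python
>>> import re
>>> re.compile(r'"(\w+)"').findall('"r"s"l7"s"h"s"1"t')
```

With a single group, `findall` returns only what that group captured — 4 items.

['r', 'l7', 'h', '1']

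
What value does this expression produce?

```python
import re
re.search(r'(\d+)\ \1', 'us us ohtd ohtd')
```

None

`\1` is not a pattern — it's the concrete string captured by group 1, re-applied verbatim.
Here the pattern never matches, so the call returns None.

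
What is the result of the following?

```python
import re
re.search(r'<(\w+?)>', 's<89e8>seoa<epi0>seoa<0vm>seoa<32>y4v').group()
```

`search` walks the string left to right and returns the first match it finds.
The match spans [1:7] → '<89e8>'.
Captured: group 1 = '89e8'.

'<89e8>'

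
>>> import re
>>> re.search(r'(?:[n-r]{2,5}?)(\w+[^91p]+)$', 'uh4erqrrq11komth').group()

'rqrrq11komth'

This matches 2 to 5 of a character in [n-r] (lazy) (non-capturing group); then one or more of a word character, then one or more of any character except [91p] (captured); then anchored at the end.
The match spans [4:16] → 'rqrrq11komth'.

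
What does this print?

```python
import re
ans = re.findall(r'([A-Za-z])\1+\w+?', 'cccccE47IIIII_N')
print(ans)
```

['c', 'I']

`\1` has to match the exact text group 1 already captured.
`findall` collects group 1 from each match (2 total).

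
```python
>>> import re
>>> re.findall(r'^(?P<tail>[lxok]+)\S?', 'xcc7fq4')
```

['x']

The pattern matches anchored at the start of the string; then one or more of one of [lxok] (captured as 'tail'); then optionally a non-whitespace character.
Walking the string: at [0:2] match 'xc', group 1 = 'x'.
Because there's exactly one group, `findall` drops the full match and keeps group 1 from the one hit.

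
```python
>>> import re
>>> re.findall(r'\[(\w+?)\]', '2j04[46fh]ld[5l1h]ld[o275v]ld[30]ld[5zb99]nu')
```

['46fh', '5l1h', 'o275v', '30', '5zb99']

One capturing group, so `findall` returns just the captured substring from each match — 5 in all.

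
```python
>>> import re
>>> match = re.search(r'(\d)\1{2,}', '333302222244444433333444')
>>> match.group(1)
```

After group 1 captures some text, `\1` only succeeds where that same text appears again.
`re.search` scans for the first position where the pattern succeeds.
The match spans [0:4] → '3333'.
Captured: group 1 = '3'.

'3'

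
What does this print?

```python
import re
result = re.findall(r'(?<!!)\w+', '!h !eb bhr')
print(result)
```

The negative lookaround is zero-width — it rules out positions where the adjacent text would match, without consuming anything.
Walking the string: at [5:6] → 'b'; at [7:10] → 'bhr'.
`findall` yields the raw match text (2 of them) because the pattern has no groups.

['b', 'bhr']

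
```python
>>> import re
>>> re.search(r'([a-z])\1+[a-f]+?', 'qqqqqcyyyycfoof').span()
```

The backreference `\1` re-matches whatever the first group consumed, character for character.
`re.search` scans for the first position where the pattern succeeds.
The match spans [0:6] → 'qqqqqc'.
Captured: group 1 = 'q'.

(0, 6)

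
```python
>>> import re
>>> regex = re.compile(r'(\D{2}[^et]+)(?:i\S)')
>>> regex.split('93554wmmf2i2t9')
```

['93554', 'wmmf2', 't9']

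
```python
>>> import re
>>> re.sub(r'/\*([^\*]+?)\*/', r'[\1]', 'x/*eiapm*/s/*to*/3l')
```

Matches: at [1:10] → '/*eiapm*/'; at [11:17] → '/*to*/'.
The replacement refers to a captured group, so each match is rewritten using its own captured text.

'x[eiapm]s[to]3l'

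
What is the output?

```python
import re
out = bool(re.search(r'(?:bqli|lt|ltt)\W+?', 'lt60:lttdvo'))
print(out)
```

Unlike `match`, `search` isn't anchored — it looks for the pattern anywhere in the string.
Here nothing in the string fits, so the call returns None, and `bool(None)` is False.

False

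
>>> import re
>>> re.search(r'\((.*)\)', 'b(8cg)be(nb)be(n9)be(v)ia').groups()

The match spans [1:23] → '(8cg)be(nb)be(n9)be(v)'.
Captured: group 1 = '8cg)be(nb)be(n9)be(v'.

('8cg)be(nb)be(n9)be(v',)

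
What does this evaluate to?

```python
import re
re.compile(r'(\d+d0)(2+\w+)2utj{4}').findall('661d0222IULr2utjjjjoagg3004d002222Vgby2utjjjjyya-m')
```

[('661d0', '222IULr2utjjjjoagg3004d002222Vgby')]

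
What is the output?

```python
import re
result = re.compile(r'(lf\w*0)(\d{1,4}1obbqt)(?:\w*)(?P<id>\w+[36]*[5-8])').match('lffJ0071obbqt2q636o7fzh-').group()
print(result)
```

Pattern: the literal 'lf', then zero or more of a word character, then the literal '0' (captured); then 1 to 4 of a digit, then the literal '1ob', then the literal 'bqt' (captured); then zero or more of a word character (non-capturing group); then one or more of a word character, then zero or more of one of [36], then a character in [5-8] (captured as 'id').
`match` is anchored at position 0; if the pattern doesn't fit there, it returns None.
The match spans [0:20] → 'lffJ0071obbqt2q636o7'.
Captured: group 1 = 'lffJ00', group 2 = '71obbqt', group 3 = 'o7'.

lffJ0071obbqt2q636o7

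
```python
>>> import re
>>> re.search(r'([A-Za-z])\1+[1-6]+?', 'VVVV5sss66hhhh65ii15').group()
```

'VVVV5'

A backreference is literal: `\1` must see the identical characters the first group matched.
`re.search` scans for the first position where the pattern succeeds.
The match spans [0:5] → 'VVVV5'.
Captured: group 1 = 'V'.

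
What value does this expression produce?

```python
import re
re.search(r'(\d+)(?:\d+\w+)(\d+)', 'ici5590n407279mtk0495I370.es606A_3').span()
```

(3, 25)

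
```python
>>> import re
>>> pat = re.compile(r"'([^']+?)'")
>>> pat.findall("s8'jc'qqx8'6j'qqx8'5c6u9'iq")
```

['jc', '6j', '5c6u9']

Walking the string: at [2:6] match "'jc'", group 1 = 'jc'; at [10:14] match "'6j'", group 1 = '6j'; at [18:25] match "'5c6u9'", group 1 = '5c6u9'.
`findall` collects group 1 from each match (3 total).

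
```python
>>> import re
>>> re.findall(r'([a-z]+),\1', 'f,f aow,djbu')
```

['f']

After group 1 captures some text, `\1` only succeeds where that same text appears again.
Matches: at [0:3] match 'f,f', group 1 = 'f'.
One capturing group, so `findall` returns just the captured substring from the one match — 1 in all.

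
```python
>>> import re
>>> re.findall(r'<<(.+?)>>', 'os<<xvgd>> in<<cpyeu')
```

['xvgd']

Because there's exactly one group, `findall` drops the full match and keeps group 1 from the one hit.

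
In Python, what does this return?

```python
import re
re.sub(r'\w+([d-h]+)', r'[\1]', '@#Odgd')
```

Pattern: one or more of a word character; then one or more of a character in [d-h] (captured).
Each match is replaced using the text its own group 1 captured.

'@#[d]'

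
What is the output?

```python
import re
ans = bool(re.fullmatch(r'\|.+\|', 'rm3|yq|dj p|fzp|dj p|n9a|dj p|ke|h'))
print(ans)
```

False

`re.fullmatch` is like wrapping the pattern in `^…$` (in single-line mode).
Here the string isn't matched end-to-end, so the call returns None, and `bool(None)` is False.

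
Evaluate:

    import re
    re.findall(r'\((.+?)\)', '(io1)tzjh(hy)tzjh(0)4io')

['io1', 'hy', '0']

The `?` after the quantifier makes it lazy — it takes as little as possible before letting the rest of the pattern try.
Because there's exactly one group, `findall` drops the full match and keeps group 1 from each hit.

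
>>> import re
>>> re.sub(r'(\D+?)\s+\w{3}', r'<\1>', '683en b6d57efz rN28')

'683<en>57<efz>8'

This matches one or more of a non-digit (lazy) (captured); then one or more of whitespace, then exactly 3 of a word character.
Matches: at [3:9] → 'en b6d'; at [11:18] → 'efz rN2'.
Each match is replaced using the text its own group 1 captured.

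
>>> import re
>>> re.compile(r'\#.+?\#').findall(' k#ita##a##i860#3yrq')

['#ita#', '#a#', '#i860#']

A non-greedy quantifier consumes as few characters as it can — just enough that the remainder of the pattern still matches from where it stops; whatever follows it matches normally.
Walking the string: at [2:7] → '#ita#'; at [7:10] → '#a#'; at [10:16] → '#i860#'.
No capturing groups, so `findall` returns the 3 full match strings.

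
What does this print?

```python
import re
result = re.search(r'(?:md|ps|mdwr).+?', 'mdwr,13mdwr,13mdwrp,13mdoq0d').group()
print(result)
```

Alternation isn't longest-match — the leftmost alternative that fits at this position is chosen.
`search` walks the string left to right and returns the first match it finds.
The match spans [0:3] → 'mdw'.

mdw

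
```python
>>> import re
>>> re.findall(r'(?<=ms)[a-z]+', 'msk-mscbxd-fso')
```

['k', 'cbxd']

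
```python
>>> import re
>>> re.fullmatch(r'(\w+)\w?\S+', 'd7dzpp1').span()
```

(0, 7)

This matches one or more of a word character (captured); then optionally a word character; then one or more of a non-whitespace character.
`re.fullmatch` requires the pattern to consume the entire string.
The match spans [0:7] → 'd7dzpp1'.
Captured: group 1 = 'd7dzpp'.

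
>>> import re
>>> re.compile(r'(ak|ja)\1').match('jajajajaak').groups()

('ja',)

`\1` has to match the exact text group 1 already captured.
With `match`, the pattern is implicitly anchored at the beginning.
The match spans [0:4] → 'jaja'.
Captured: group 1 = 'ja'.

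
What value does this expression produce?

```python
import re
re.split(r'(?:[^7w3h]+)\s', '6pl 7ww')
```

The pattern matches one or more of any character except [7w3h] (non-capturing group); then whitespace.
Matches to split on: at [0:4] → '6pl '.
The string is cut at each match, leaving 2 pieces.

['', '7ww']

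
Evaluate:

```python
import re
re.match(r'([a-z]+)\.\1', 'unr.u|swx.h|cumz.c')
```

None

The backreference `\1` re-matches whatever the first group consumed, character for character.
`re.match` won't scan ahead — the pattern has to work from the very first character.
Here the string doesn't start with a match, so the call returns None.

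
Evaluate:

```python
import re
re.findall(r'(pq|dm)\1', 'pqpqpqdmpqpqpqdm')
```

After group 1 captures some text, `\1` only succeeds where that same text appears again.
Walking the string: at [0:4] match 'pqpq', group 1 = 'pq'; at [8:12] match 'pqpq', group 1 = 'pq'.
`findall` collects group 1 from each match (2 total).

['pq', 'pq']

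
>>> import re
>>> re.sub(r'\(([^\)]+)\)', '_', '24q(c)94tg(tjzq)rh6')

'24q_94tg_rh6'

Matches: at [3:6] → '(c)'; at [10:16] → '(tjzq)'.
Every occurrence is swapped for '_'.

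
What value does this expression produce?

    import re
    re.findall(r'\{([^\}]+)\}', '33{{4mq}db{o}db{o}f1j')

['{4mq', 'o', 'o']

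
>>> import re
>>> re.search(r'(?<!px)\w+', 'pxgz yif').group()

'pxgz'

`(?!…)`/`(?<!…)` only lets a position through if the neighbouring text does NOT match; no characters are consumed.
`search` walks the string left to right and returns the first match it finds.
The match spans [0:4] → 'pxgz'.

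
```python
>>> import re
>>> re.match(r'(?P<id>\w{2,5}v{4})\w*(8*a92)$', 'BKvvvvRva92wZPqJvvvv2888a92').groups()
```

('BKvvvv', 'a92')

The pattern matches 2 to 5 of a word character, then exactly 4 of the literal 'v' (captured as 'id'); then zero or more of a word character; then zero or more of the literal '8', then the literal 'a92' (captured); then anchored at the end.
`re.match` only tries the pattern at the start of the string.
The match spans [0:27] → 'BKvvvvRva92wZPqJvvvv2888a92'.
Captured: group 1 = 'BKvvvv', group 2 = 'a92'.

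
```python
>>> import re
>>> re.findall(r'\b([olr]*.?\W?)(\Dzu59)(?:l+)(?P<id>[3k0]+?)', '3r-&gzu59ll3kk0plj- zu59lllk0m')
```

The pattern matches a word boundary (`\b`, zero-width); then zero or more of one of [olr], then optionally any character, then optionally a non-word character (captured); then a non-digit, then the literal 'z', then the literal 'u59' (captured); then one or more of a literal 'l' (non-capturing group); then one or more of one of [3k0] (lazy) (captured as 'id').
Because the quantifier is non-greedy, it stops expanding at the earliest point where the rest of the pattern can succeed.
Matches: at [2:12] match '-&gzu59ll3', groups = ('-&', 'gzu59', '3'); at [18:28] match '- zu59lllk', groups = ('-', ' zu59', 'k').
3 groups means each result is a tuple of 3 captured strings — 2 here.

[('-&', 'gzu59', '3'), ('-', ' zu59', 'k')]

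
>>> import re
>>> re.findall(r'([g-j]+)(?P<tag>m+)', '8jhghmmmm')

Pattern: one or more of a character in [g-j] (captured); then one or more of a literal 'm' (captured as 'tag').
Matches: at [1:9] match 'jhghmmmm', groups = ('jhgh', 'mmmm').
2 groups means the one result is a tuple of 2 captured strings — 1 here.

[('jhgh', 'mmmm')]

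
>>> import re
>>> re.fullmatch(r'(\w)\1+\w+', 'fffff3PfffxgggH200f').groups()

('f',)

A backreference is literal: `\1` must see the identical characters the first group matched.
`fullmatch` succeeds only if the pattern covers the string from start to end.
The match spans [0:19] → 'fffff3PfffxgggH200f'.
Captured: group 1 = 'f'.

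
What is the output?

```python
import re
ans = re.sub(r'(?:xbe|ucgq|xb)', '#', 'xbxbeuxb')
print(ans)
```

Branches in `(...|...)` are attempted left-to-right; the first branch that allows the whole pattern to succeed is taken.
Matches: at [0:2] → 'xb'; at [2:5] → 'xbe'; at [6:8] → 'xb'.
Each match is replaced by '#'.

##u#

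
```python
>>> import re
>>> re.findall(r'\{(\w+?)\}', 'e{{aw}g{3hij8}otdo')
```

['aw', '3hij8']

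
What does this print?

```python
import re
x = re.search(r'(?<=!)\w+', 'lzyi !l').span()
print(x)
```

(6, 7)

The positive lookaround only admits positions where the adjacent text matches; those characters stay outside the span.
The match spans [6:7] → 'l'.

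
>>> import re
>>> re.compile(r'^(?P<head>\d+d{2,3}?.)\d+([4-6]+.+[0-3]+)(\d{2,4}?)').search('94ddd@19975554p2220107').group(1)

'94ddd@'

This matches anchored at the start of the string; then one or more of a digit, then 2 to 3 of a literal 'd' (lazy), then any character (captured as 'head'); then one or more of a digit; then one or more of a character in [4-6], then one or more of any character, then one or more of a character in [0-3] (captured); then 2 to 4 of a digit (lazy) (captured).
`re.search` tries every starting position until one works.
The match spans [0:22] → '94ddd@19975554p2220107'.
Captured: group 1 = '94ddd@', group 2 = '4p22201', group 3 = '07'.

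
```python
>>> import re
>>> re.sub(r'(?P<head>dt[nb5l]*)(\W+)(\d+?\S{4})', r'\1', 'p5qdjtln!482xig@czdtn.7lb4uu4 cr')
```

'p5qdjtln!482xig@czdtnu4 cr'

The replacement refers to a captured group, so each match is rewritten using its own captured text.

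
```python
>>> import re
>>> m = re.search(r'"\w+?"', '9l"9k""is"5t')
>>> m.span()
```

The match spans [2:6] → '"9k"'.

(2, 6)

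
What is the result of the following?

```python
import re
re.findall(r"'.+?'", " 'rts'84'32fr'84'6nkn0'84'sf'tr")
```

["'rts'", "'32fr'", "'6nkn0'", "'sf'"]

`findall` yields the raw match text (4 of them) because the pattern has no groups.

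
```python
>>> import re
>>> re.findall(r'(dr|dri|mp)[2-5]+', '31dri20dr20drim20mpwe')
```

Matches: at [2:6] match 'dri2', group 1 = 'dri'; at [7:10] match 'dr2', group 1 = 'dr'.
`findall` collects group 1 from each match (2 total).

['dri', 'dr']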